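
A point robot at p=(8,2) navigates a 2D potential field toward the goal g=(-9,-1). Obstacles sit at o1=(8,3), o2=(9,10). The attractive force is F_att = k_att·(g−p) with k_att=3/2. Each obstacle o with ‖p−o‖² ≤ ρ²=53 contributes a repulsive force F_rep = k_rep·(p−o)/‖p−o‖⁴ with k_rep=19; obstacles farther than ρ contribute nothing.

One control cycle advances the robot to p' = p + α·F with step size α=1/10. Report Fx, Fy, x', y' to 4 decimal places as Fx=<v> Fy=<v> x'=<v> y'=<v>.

F_att = 3/2·(g−p) = 3/2·(-17,-3) = (-25.5000,-4.5000)
o1: d²=1 ≤ ρ²=53; F_rep = 19·(0,-1)/1² = (0.0000,-19.0000)
o2: d²=65 > ρ²=53 → inactive
F = F_att + ΣF_rep = (-25.5000,-23.5000)
p' = p + 1/10·F = (5.4500,-0.3500)

Fx=-25.5000 Fy=-23.5000 x'=5.4500 y'=-0.3500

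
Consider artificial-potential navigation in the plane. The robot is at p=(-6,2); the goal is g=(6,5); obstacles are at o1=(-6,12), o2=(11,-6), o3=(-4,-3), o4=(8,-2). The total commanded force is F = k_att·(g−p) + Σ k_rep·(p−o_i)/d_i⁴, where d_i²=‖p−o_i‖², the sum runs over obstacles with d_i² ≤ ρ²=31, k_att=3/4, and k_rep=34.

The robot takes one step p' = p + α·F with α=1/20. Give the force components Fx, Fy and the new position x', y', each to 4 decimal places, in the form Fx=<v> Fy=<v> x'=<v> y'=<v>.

Fx=8.9191 Fy=2.4521 x'=-5.5540 y'=2.1226

F_att = 3/4·(g−p) = 3/4·(12,3) = (9.0000,2.2500)
o1: d²=100 > ρ²=31 → inactive
o2: d²=353 > ρ²=31 → inactive
o3: d²=29 ≤ ρ²=31; F_rep = 34·(-2,5)/29² = (-0.0809,0.2021)
o4: d²=212 > ρ²=31 → inactive
F = F_att + ΣF_rep = (8.9191,2.4521)
p' = p + 1/20·F = (-5.5540,2.1226)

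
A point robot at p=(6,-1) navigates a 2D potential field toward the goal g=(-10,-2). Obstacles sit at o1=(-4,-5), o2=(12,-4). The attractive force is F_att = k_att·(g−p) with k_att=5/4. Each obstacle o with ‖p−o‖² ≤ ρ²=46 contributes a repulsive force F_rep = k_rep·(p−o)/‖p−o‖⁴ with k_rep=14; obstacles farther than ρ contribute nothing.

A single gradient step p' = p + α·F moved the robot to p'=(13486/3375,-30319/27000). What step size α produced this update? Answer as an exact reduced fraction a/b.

F_att = 5/4·(g−p) = 5/4·(-16,-1) = (-20.0000,-1.2500)
o1: d²=116 > ρ²=46 → inactive
o2: d²=45 ≤ ρ²=46; F_rep = 14·(-6,3)/45² = (-0.0415,0.0207)
F = F_att + ΣF_rep = (-20.0415,-1.2293)
Δp = p'−p = (-2.0041,-0.1229); α = Δx/Fx = (-6764/3375) / (-13528/675) = 1/10
check: Δy/Fy = (-3319/27000) / (-3319/2700) = 1/10 ✓

α = 1/10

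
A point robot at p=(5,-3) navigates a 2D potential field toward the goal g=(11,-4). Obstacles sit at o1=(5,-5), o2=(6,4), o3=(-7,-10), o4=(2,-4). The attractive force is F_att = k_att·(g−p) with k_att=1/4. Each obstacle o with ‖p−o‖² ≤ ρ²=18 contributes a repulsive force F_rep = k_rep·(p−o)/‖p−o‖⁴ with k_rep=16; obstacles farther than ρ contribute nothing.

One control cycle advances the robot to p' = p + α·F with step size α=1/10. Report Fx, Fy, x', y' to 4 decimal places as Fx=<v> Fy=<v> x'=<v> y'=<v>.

Fx=1.9800 Fy=1.9100 x'=5.1980 y'=-2.8090

F_att = 1/4·(g−p) = 1/4·(6,-1) = (1.5000,-0.2500)
o1: d²=4 ≤ ρ²=18; F_rep = 16·(0,2)/4² = (0.0000,2.0000)
o2: d²=50 > ρ²=18 → inactive
o3: d²=193 > ρ²=18 → inactive
o4: d²=10 ≤ ρ²=18; F_rep = 16·(3,1)/10² = (0.4800,0.1600)
F = F_att + ΣF_rep = (1.9800,1.9100)
p' = p + 1/10·F = (5.1980,-2.8090)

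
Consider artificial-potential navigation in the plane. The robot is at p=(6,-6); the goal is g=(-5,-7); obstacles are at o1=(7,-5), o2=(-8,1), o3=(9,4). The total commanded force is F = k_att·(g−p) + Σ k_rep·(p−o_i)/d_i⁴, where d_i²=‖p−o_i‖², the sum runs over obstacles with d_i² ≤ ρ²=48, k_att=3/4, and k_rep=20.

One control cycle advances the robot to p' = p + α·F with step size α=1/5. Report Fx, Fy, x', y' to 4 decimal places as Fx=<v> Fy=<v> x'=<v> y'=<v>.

F_att = 3/4·(g−p) = 3/4·(-11,-1) = (-8.2500,-0.7500)
o1: d²=2 ≤ ρ²=48; F_rep = 20·(-1,-1)/2² = (-5.0000,-5.0000)
o2: d²=245 > ρ²=48 → inactive
o3: d²=109 > ρ²=48 → inactive
F = F_att + ΣF_rep = (-13.2500,-5.7500)
p' = p + 1/5·F = (3.3500,-7.1500)

Fx=-13.2500 Fy=-5.7500 x'=3.3500 y'=-7.1500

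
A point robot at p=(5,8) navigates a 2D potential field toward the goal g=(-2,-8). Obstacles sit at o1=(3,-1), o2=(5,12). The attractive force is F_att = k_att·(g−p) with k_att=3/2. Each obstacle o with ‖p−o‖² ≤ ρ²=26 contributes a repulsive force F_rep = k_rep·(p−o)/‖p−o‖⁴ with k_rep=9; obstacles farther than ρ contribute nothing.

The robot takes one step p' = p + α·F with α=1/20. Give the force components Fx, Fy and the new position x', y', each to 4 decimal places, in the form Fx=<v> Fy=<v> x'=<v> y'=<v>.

F_att = 3/2·(g−p) = 3/2·(-7,-16) = (-10.5000,-24.0000)
o1: d²=85 > ρ²=26 → inactive
o2: d²=16 ≤ ρ²=26; F_rep = 9·(0,-4)/16² = (0.0000,-0.1406)
F = F_att + ΣF_rep = (-10.5000,-24.1406)
p' = p + 1/20·F = (4.4750,6.7930)

Fx=-10.5000 Fy=-24.1406 x'=4.4750 y'=6.7930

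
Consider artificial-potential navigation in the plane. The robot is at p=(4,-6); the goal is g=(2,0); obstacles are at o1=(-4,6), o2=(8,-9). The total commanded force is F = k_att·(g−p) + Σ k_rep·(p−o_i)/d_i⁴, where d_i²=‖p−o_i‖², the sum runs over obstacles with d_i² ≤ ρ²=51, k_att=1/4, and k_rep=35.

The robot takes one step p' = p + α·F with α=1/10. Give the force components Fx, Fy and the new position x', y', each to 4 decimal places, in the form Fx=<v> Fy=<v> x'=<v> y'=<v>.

F_att = 1/4·(g−p) = 1/4·(-2,6) = (-0.5000,1.5000)
o1: d²=208 > ρ²=51 → inactive
o2: d²=25 ≤ ρ²=51; F_rep = 35·(-4,3)/25² = (-0.2240,0.1680)
F = F_att + ΣF_rep = (-0.7240,1.6680)
p' = p + 1/10·F = (3.9276,-5.8332)

Fx=-0.7240 Fy=1.6680 x'=3.9276 y'=-5.8332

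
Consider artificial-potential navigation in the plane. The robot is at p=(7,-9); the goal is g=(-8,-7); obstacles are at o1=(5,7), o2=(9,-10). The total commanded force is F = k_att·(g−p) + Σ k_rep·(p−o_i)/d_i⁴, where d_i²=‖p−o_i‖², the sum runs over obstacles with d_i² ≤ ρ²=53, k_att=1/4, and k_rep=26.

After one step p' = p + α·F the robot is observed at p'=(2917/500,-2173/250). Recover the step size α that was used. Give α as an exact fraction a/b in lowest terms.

α = 1/5

F_att = 1/4·(g−p) = 1/4·(-15,2) = (-3.7500,0.5000)
o1: d²=260 > ρ²=53 → inactive
o2: d²=5 ≤ ρ²=53; F_rep = 26·(-2,1)/5² = (-2.0800,1.0400)
F = F_att + ΣF_rep = (-5.8300,1.5400)
Δp = p'−p = (-1.1660,0.3080); α = Δx/Fx = (-583/500) / (-583/100) = 1/5
check: Δy/Fy = (77/250) / (77/50) = 1/5 ✓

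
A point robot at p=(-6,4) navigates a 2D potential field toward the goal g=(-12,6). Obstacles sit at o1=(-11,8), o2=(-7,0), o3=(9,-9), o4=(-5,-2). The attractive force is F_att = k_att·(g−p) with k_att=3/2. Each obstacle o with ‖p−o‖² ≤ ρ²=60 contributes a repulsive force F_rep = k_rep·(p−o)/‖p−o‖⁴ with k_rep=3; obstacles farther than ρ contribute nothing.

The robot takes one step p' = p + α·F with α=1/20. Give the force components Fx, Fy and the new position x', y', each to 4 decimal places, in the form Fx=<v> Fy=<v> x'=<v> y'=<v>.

Fx=-8.9829 Fy=3.0475 x'=-6.4491 y'=4.1524

F_att = 3/2·(g−p) = 3/2·(-6,2) = (-9.0000,3.0000)
o1: d²=41 ≤ ρ²=60; F_rep = 3·(5,-4)/41² = (0.0089,-0.0071)
o2: d²=17 ≤ ρ²=60; F_rep = 3·(1,4)/17² = (0.0104,0.0415)
o3: d²=394 > ρ²=60 → inactive
o4: d²=37 ≤ ρ²=60; F_rep = 3·(-1,6)/37² = (-0.0022,0.0131)
F = F_att + ΣF_rep = (-8.9829,3.0475)
p' = p + 1/20·F = (-6.4491,4.1524)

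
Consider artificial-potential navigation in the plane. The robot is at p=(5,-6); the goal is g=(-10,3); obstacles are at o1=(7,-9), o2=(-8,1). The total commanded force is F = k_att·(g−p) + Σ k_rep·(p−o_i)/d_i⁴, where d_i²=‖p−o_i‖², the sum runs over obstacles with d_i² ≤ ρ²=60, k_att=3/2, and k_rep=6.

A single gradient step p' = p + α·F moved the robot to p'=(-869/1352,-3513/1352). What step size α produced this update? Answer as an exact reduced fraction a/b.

α = 1/4

F_att = 3/2·(g−p) = 3/2·(-15,9) = (-22.5000,13.5000)
o1: d²=13 ≤ ρ²=60; F_rep = 6·(-2,3)/13² = (-0.0710,0.1065)
o2: d²=218 > ρ²=60 → inactive
F = F_att + ΣF_rep = (-22.5710,13.6065)
Δp = p'−p = (-5.6428,3.4016); α = Δx/Fx = (-7629/1352) / (-7629/338) = 1/4
check: Δy/Fy = (4599/1352) / (4599/338) = 1/4 ✓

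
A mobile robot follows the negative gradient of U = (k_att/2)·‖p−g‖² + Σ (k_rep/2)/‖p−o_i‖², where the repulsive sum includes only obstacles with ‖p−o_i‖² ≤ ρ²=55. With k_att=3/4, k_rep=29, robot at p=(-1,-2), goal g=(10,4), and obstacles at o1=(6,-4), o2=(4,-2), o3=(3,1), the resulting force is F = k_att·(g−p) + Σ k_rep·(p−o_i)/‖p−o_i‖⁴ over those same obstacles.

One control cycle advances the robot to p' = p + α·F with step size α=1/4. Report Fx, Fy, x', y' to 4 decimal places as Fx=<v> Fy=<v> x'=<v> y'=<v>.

Fx=7.7601 Fy=4.3814 x'=0.9400 y'=-0.9046

F_att = 3/4·(g−p) = 3/4·(11,6) = (8.2500,4.5000)
o1: d²=53 ≤ ρ²=55; F_rep = 29·(-7,2)/53² = (-0.0723,0.0206)
o2: d²=25 ≤ ρ²=55; F_rep = 29·(-5,0)/25² = (-0.2320,0.0000)
o3: d²=25 ≤ ρ²=55; F_rep = 29·(-4,-3)/25² = (-0.1856,-0.1392)
F = F_att + ΣF_rep = (7.7601,4.3814)
p' = p + 1/4·F = (0.9400,-0.9046)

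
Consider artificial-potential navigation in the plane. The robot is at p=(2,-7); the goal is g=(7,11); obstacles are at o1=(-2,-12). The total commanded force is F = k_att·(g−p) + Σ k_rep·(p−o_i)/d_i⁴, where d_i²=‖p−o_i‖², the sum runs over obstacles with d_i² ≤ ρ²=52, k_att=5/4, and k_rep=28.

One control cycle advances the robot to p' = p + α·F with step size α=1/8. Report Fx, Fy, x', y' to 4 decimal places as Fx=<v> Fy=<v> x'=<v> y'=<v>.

Fx=6.3166 Fy=22.5833 x'=2.7896 y'=-4.1771

F_att = 5/4·(g−p) = 5/4·(5,18) = (6.2500,22.5000)
o1: d²=41 ≤ ρ²=52; F_rep = 28·(4,5)/41² = (0.0666,0.0833)
F = F_att + ΣF_rep = (6.3166,22.5833)
p' = p + 1/8·F = (2.7896,-4.1771)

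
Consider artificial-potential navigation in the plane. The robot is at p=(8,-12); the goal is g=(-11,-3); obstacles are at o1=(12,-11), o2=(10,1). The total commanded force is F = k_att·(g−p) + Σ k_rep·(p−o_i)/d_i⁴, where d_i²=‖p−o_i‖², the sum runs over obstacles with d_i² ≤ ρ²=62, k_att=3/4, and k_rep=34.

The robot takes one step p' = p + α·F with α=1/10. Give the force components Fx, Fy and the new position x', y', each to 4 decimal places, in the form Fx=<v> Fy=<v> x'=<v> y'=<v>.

F_att = 3/4·(g−p) = 3/4·(-19,9) = (-14.2500,6.7500)
o1: d²=17 ≤ ρ²=62; F_rep = 34·(-4,-1)/17² = (-0.4706,-0.1176)
o2: d²=173 > ρ²=62 → inactive
F = F_att + ΣF_rep = (-14.7206,6.6324)
p' = p + 1/10·F = (6.5279,-11.3368)

Fx=-14.7206 Fy=6.6324 x'=6.5279 y'=-11.3368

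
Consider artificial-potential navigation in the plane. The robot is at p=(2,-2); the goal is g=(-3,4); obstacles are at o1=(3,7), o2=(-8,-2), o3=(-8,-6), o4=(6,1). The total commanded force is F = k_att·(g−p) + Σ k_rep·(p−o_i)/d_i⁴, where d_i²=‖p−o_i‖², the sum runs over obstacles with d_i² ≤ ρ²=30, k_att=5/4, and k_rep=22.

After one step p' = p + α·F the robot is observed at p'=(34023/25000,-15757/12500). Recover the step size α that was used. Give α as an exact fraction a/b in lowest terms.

α = 1/10

F_att = 5/4·(g−p) = 5/4·(-5,6) = (-6.2500,7.5000)
o1: d²=82 > ρ²=30 → inactive
o2: d²=100 > ρ²=30 → inactive
o3: d²=116 > ρ²=30 → inactive
o4: d²=25 ≤ ρ²=30; F_rep = 22·(-4,-3)/25² = (-0.1408,-0.1056)
F = F_att + ΣF_rep = (-6.3908,7.3944)
Δp = p'−p = (-0.6391,0.7394); α = Δx/Fx = (-15977/25000) / (-15977/2500) = 1/10
check: Δy/Fy = (9243/12500) / (9243/1250) = 1/10 ✓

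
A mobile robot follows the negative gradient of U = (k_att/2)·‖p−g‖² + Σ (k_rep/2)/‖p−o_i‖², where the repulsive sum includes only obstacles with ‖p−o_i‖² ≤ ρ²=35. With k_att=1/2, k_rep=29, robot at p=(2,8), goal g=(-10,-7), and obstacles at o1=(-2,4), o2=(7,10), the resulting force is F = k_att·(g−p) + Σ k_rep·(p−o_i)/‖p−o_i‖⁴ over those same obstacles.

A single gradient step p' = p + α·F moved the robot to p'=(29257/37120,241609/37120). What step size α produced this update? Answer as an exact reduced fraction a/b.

F_att = 1/2·(g−p) = 1/2·(-12,-15) = (-6.0000,-7.5000)
o1: d²=32 ≤ ρ²=35; F_rep = 29·(4,4)/32² = (0.1133,0.1133)
o2: d²=29 ≤ ρ²=35; F_rep = 29·(-5,-2)/29² = (-0.1724,-0.0690)
F = F_att + ΣF_rep = (-6.0591,-7.4557)
Δp = p'−p = (-1.2118,-1.4911); α = Δx/Fx = (-44983/37120) / (-44983/7424) = 1/5
check: Δy/Fy = (-55351/37120) / (-55351/7424) = 1/5 ✓

α = 1/5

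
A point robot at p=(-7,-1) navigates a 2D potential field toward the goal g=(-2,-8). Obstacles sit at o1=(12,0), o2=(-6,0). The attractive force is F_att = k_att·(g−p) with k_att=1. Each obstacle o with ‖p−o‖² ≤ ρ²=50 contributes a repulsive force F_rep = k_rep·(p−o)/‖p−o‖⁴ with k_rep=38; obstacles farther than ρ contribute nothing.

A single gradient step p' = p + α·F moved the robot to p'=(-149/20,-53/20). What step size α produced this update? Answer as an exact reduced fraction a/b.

α = 1/10

F_att = 1·(g−p) = 1·(5,-7) = (5.0000,-7.0000)
o1: d²=362 > ρ²=50 → inactive
o2: d²=2 ≤ ρ²=50; F_rep = 38·(-1,-1)/2² = (-9.5000,-9.5000)
F = F_att + ΣF_rep = (-4.5000,-16.5000)
Δp = p'−p = (-0.4500,-1.6500); α = Δx/Fx = (-9/20) / (-9/2) = 1/10
check: Δy/Fy = (-33/20) / (-33/2) = 1/10 ✓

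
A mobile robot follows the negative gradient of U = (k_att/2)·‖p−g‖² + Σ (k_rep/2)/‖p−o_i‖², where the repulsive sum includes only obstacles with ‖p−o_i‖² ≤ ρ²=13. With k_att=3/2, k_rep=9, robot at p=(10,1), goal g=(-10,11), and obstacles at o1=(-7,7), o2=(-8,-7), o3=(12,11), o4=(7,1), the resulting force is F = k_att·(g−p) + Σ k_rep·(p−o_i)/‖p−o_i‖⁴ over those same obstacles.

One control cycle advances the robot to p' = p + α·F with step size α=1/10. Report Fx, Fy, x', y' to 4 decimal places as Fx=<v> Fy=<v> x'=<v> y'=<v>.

F_att = 3/2·(g−p) = 3/2·(-20,10) = (-30.0000,15.0000)
o1: d²=325 > ρ²=13 → inactive
o2: d²=388 > ρ²=13 → inactive
o3: d²=104 > ρ²=13 → inactive
o4: d²=9 ≤ ρ²=13; F_rep = 9·(3,0)/9² = (0.3333,0.0000)
F = F_att + ΣF_rep = (-29.6667,15.0000)
p' = p + 1/10·F = (7.0333,2.5000)

Fx=-29.6667 Fy=15.0000 x'=7.0333 y'=2.5000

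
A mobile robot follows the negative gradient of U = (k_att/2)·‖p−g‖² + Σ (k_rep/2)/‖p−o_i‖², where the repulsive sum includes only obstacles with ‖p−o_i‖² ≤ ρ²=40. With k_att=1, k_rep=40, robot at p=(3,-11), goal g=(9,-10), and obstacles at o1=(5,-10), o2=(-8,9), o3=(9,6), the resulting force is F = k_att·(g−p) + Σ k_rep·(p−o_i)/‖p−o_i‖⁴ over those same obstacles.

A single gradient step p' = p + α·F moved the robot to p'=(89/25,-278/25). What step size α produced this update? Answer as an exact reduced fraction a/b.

F_att = 1·(g−p) = 1·(6,1) = (6.0000,1.0000)
o1: d²=5 ≤ ρ²=40; F_rep = 40·(-2,-1)/5² = (-3.2000,-1.6000)
o2: d²=521 > ρ²=40 → inactive
o3: d²=325 > ρ²=40 → inactive
F = F_att + ΣF_rep = (2.8000,-0.6000)
Δp = p'−p = (0.5600,-0.1200); α = Δx/Fx = (14/25) / (14/5) = 1/5
check: Δy/Fy = (-3/25) / (-3/5) = 1/5 ✓

α = 1/5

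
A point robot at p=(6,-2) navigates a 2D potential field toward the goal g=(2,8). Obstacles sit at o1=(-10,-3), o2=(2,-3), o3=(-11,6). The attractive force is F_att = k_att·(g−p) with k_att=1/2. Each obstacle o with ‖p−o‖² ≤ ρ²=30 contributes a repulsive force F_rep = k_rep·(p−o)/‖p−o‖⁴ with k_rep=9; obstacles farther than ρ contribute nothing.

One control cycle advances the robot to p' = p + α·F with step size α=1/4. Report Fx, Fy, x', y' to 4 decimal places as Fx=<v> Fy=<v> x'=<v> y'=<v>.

Fx=-1.8754 Fy=5.0311 x'=5.5311 y'=-0.7422

F_att = 1/2·(g−p) = 1/2·(-4,10) = (-2.0000,5.0000)
o1: d²=257 > ρ²=30 → inactive
o2: d²=17 ≤ ρ²=30; F_rep = 9·(4,1)/17² = (0.1246,0.0311)
o3: d²=353 > ρ²=30 → inactive
F = F_att + ΣF_rep = (-1.8754,5.0311)
p' = p + 1/4·F = (5.5311,-0.7422)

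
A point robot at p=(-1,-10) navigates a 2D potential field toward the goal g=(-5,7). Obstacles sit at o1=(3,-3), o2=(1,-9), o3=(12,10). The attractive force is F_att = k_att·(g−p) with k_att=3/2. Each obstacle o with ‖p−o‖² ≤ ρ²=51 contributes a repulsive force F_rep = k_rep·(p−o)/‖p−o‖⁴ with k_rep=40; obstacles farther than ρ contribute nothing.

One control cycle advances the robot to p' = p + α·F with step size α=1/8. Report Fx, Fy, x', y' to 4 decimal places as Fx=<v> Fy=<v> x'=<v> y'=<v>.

Fx=-9.2000 Fy=23.9000 x'=-2.1500 y'=-7.0125

F_att = 3/2·(g−p) = 3/2·(-4,17) = (-6.0000,25.5000)
o1: d²=65 > ρ²=51 → inactive
o2: d²=5 ≤ ρ²=51; F_rep = 40·(-2,-1)/5² = (-3.2000,-1.6000)
o3: d²=569 > ρ²=51 → inactive
F = F_att + ΣF_rep = (-9.2000,23.9000)
p' = p + 1/8·F = (-2.1500,-7.0125)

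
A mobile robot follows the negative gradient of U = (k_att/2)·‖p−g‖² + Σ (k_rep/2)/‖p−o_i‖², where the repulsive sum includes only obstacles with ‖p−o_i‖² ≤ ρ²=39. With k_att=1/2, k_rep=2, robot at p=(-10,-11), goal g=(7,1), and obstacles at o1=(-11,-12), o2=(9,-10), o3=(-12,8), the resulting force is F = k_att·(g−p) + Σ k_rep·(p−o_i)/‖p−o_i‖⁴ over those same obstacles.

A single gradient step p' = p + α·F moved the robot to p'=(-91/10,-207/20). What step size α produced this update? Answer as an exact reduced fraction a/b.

F_att = 1/2·(g−p) = 1/2·(17,12) = (8.5000,6.0000)
o1: d²=2 ≤ ρ²=39; F_rep = 2·(1,1)/2² = (0.5000,0.5000)
o2: d²=362 > ρ²=39 → inactive
o3: d²=365 > ρ²=39 → inactive
F = F_att + ΣF_rep = (9.0000,6.5000)
Δp = p'−p = (0.9000,0.6500); α = Δx/Fx = (9/10) / (9) = 1/10
check: Δy/Fy = (13/20) / (13/2) = 1/10 ✓

α = 1/10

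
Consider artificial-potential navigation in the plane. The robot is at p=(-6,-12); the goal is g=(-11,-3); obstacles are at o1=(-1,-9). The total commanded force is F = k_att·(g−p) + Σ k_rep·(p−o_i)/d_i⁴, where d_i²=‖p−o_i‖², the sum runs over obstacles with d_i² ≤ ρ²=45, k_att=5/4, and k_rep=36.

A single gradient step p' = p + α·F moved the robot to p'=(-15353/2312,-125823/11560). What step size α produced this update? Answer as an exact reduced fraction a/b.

F_att = 5/4·(g−p) = 5/4·(-5,9) = (-6.2500,11.2500)
o1: d²=34 ≤ ρ²=45; F_rep = 36·(-5,-3)/34² = (-0.1557,-0.0934)
F = F_att + ΣF_rep = (-6.4057,11.1566)
Δp = p'−p = (-0.6406,1.1157); α = Δx/Fx = (-1481/2312) / (-7405/1156) = 1/10
check: Δy/Fy = (12897/11560) / (12897/1156) = 1/10 ✓

α = 1/10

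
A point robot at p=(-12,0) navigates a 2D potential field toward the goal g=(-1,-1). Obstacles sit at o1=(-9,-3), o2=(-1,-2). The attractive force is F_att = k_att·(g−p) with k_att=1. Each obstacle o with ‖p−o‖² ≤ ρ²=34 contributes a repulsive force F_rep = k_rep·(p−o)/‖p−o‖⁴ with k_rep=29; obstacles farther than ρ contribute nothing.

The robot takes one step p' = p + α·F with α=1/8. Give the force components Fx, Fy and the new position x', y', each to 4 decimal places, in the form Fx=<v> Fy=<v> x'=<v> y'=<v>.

F_att = 1·(g−p) = 1·(11,-1) = (11.0000,-1.0000)
o1: d²=18 ≤ ρ²=34; F_rep = 29·(-3,3)/18² = (-0.2685,0.2685)
o2: d²=125 > ρ²=34 → inactive
F = F_att + ΣF_rep = (10.7315,-0.7315)
p' = p + 1/8·F = (-10.6586,-0.0914)

Fx=10.7315 Fy=-0.7315 x'=-10.6586 y'=-0.0914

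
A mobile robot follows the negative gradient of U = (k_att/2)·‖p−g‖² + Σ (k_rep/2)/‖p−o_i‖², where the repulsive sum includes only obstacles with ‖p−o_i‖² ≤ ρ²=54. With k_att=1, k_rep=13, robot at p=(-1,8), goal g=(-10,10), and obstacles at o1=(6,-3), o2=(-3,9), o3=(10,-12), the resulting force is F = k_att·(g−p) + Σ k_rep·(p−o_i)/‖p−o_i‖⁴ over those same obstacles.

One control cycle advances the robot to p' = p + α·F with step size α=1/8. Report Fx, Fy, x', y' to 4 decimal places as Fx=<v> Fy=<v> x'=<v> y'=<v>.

F_att = 1·(g−p) = 1·(-9,2) = (-9.0000,2.0000)
o1: d²=170 > ρ²=54 → inactive
o2: d²=5 ≤ ρ²=54; F_rep = 13·(2,-1)/5² = (1.0400,-0.5200)
o3: d²=521 > ρ²=54 → inactive
F = F_att + ΣF_rep = (-7.9600,1.4800)
p' = p + 1/8·F = (-1.9950,8.1850)

Fx=-7.9600 Fy=1.4800 x'=-1.9950 y'=8.1850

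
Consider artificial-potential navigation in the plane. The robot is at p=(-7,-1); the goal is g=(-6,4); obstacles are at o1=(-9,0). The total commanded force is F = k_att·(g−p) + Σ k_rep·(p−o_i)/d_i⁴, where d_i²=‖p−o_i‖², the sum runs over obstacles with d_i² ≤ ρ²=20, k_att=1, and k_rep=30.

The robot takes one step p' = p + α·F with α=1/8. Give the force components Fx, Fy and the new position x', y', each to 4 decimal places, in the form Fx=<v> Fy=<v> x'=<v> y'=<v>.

F_att = 1·(g−p) = 1·(1,5) = (1.0000,5.0000)
o1: d²=5 ≤ ρ²=20; F_rep = 30·(2,-1)/5² = (2.4000,-1.2000)
F = F_att + ΣF_rep = (3.4000,3.8000)
p' = p + 1/8·F = (-6.5750,-0.5250)

Fx=3.4000 Fy=3.8000 x'=-6.5750 y'=-0.5250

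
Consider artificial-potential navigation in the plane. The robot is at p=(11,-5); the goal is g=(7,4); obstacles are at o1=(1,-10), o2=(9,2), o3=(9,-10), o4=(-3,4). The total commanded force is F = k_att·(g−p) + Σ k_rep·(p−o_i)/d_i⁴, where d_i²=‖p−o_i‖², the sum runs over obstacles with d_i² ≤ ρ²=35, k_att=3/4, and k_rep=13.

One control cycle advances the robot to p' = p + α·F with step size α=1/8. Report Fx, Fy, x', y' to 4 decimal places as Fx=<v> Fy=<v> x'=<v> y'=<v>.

Fx=-2.9691 Fy=6.8273 x'=10.6289 y'=-4.1466

F_att = 3/4·(g−p) = 3/4·(-4,9) = (-3.0000,6.7500)
o1: d²=125 > ρ²=35 → inactive
o2: d²=53 > ρ²=35 → inactive
o3: d²=29 ≤ ρ²=35; F_rep = 13·(2,5)/29² = (0.0309,0.0773)
o4: d²=277 > ρ²=35 → inactive
F = F_att + ΣF_rep = (-2.9691,6.8273)
p' = p + 1/8·F = (10.6289,-4.1466)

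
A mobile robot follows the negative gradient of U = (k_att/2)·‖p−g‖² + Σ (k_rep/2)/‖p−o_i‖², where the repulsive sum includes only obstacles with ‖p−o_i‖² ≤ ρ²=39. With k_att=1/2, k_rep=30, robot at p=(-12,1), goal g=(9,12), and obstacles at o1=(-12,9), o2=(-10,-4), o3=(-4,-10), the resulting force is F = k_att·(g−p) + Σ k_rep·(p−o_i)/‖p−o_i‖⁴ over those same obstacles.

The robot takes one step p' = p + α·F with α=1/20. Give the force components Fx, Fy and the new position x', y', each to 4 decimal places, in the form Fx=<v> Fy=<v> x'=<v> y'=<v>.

Fx=10.4287 Fy=5.6784 x'=-11.4786 y'=1.2839

F_att = 1/2·(g−p) = 1/2·(21,11) = (10.5000,5.5000)
o1: d²=64 > ρ²=39 → inactive
o2: d²=29 ≤ ρ²=39; F_rep = 30·(-2,5)/29² = (-0.0713,0.1784)
o3: d²=185 > ρ²=39 → inactive
F = F_att + ΣF_rep = (10.4287,5.6784)
p' = p + 1/20·F = (-11.4786,1.2839)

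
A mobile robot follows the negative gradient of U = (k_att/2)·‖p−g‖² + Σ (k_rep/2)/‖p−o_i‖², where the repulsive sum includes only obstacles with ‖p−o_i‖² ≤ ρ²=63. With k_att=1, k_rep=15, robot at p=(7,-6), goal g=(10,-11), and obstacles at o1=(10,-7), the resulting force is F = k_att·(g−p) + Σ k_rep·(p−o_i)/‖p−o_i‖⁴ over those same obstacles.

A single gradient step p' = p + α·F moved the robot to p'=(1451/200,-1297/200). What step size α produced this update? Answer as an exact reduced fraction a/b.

α = 1/10

F_att = 1·(g−p) = 1·(3,-5) = (3.0000,-5.0000)
o1: d²=10 ≤ ρ²=63; F_rep = 15·(-3,1)/10² = (-0.4500,0.1500)
F = F_att + ΣF_rep = (2.5500,-4.8500)
Δp = p'−p = (0.2550,-0.4850); α = Δx/Fx = (51/200) / (51/20) = 1/10
check: Δy/Fy = (-97/200) / (-97/20) = 1/10 ✓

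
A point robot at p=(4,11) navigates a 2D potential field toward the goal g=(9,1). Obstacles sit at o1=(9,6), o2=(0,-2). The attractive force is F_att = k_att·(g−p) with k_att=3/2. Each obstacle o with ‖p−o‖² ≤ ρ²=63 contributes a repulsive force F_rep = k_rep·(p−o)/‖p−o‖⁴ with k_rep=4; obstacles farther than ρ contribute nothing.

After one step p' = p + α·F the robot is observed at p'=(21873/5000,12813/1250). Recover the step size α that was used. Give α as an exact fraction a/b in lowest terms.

α = 1/20

F_att = 3/2·(g−p) = 3/2·(5,-10) = (7.5000,-15.0000)
o1: d²=50 ≤ ρ²=63; F_rep = 4·(-5,5)/50² = (-0.0080,0.0080)
o2: d²=185 > ρ²=63 → inactive
F = F_att + ΣF_rep = (7.4920,-14.9920)
Δp = p'−p = (0.3746,-0.7496); α = Δx/Fx = (1873/5000) / (1873/250) = 1/20
check: Δy/Fy = (-937/1250) / (-1874/125) = 1/20 ✓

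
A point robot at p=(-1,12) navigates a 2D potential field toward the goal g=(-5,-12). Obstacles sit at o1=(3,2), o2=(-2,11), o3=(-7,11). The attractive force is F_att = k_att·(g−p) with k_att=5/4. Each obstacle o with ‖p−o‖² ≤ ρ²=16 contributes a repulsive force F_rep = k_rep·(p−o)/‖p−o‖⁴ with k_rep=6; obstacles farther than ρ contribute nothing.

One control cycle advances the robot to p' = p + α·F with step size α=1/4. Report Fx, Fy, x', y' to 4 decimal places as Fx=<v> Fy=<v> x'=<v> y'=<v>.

Fx=-3.5000 Fy=-28.5000 x'=-1.8750 y'=4.8750

F_att = 5/4·(g−p) = 5/4·(-4,-24) = (-5.0000,-30.0000)
o1: d²=116 > ρ²=16 → inactive
o2: d²=2 ≤ ρ²=16; F_rep = 6·(1,1)/2² = (1.5000,1.5000)
o3: d²=37 > ρ²=16 → inactive
F = F_att + ΣF_rep = (-3.5000,-28.5000)
p' = p + 1/4·F = (-1.8750,4.8750)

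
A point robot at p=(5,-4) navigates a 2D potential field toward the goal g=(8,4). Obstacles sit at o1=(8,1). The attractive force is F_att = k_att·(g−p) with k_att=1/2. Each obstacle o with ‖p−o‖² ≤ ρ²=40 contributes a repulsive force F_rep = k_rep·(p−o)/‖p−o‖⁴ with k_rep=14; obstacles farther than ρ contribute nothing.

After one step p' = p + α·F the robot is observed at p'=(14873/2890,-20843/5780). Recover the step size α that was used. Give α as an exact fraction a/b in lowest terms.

α = 1/10

F_att = 1/2·(g−p) = 1/2·(3,8) = (1.5000,4.0000)
o1: d²=34 ≤ ρ²=40; F_rep = 14·(-3,-5)/34² = (-0.0363,-0.0606)
F = F_att + ΣF_rep = (1.4637,3.9394)
Δp = p'−p = (0.1464,0.3939); α = Δx/Fx = (423/2890) / (423/289) = 1/10
check: Δy/Fy = (2277/5780) / (2277/578) = 1/10 ✓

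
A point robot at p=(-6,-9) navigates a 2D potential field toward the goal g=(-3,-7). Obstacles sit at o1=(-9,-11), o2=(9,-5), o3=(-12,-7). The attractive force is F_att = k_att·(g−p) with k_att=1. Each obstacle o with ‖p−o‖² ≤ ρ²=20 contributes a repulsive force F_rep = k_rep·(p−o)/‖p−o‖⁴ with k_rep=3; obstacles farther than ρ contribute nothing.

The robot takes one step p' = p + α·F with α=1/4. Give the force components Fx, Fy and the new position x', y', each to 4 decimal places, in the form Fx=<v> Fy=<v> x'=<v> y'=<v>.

F_att = 1·(g−p) = 1·(3,2) = (3.0000,2.0000)
o1: d²=13 ≤ ρ²=20; F_rep = 3·(3,2)/13² = (0.0533,0.0355)
o2: d²=241 > ρ²=20 → inactive
o3: d²=40 > ρ²=20 → inactive
F = F_att + ΣF_rep = (3.0533,2.0355)
p' = p + 1/4·F = (-5.2367,-8.4911)

Fx=3.0533 Fy=2.0355 x'=-5.2367 y'=-8.4911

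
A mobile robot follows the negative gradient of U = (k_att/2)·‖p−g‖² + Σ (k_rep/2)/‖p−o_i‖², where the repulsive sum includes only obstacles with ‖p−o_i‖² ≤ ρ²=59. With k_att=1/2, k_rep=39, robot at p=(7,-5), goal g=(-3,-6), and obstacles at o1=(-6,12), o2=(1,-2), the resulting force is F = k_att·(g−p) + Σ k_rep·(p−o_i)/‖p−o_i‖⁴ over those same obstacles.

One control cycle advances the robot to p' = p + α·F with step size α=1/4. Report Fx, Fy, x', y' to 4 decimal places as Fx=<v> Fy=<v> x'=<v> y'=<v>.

F_att = 1/2·(g−p) = 1/2·(-10,-1) = (-5.0000,-0.5000)
o1: d²=458 > ρ²=59 → inactive
o2: d²=45 ≤ ρ²=59; F_rep = 39·(6,-3)/45² = (0.1156,-0.0578)
F = F_att + ΣF_rep = (-4.8844,-0.5578)
p' = p + 1/4·F = (5.7789,-5.1394)

Fx=-4.8844 Fy=-0.5578 x'=5.7789 y'=-5.1394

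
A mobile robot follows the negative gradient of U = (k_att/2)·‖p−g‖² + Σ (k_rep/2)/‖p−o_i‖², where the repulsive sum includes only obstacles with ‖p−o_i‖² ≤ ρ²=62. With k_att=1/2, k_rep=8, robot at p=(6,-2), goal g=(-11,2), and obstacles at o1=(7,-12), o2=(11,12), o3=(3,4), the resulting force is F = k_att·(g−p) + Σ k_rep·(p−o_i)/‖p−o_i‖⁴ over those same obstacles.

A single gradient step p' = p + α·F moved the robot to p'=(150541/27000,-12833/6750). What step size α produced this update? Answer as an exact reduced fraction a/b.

F_att = 1/2·(g−p) = 1/2·(-17,4) = (-8.5000,2.0000)
o1: d²=101 > ρ²=62 → inactive
o2: d²=221 > ρ²=62 → inactive
o3: d²=45 ≤ ρ²=62; F_rep = 8·(3,-6)/45² = (0.0119,-0.0237)
F = F_att + ΣF_rep = (-8.4881,1.9763)
Δp = p'−p = (-0.4244,0.0988); α = Δx/Fx = (-11459/27000) / (-11459/1350) = 1/20
check: Δy/Fy = (667/6750) / (1334/675) = 1/20 ✓

α = 1/20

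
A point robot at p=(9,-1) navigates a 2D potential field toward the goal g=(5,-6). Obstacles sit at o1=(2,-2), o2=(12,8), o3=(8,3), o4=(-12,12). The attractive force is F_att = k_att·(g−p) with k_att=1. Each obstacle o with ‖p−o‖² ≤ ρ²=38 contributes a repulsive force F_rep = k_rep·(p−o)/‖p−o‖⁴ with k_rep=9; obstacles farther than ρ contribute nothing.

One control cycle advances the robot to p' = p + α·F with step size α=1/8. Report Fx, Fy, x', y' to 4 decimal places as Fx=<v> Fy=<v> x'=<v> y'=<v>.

Fx=-3.9689 Fy=-5.1246 x'=8.5039 y'=-1.6406

F_att = 1·(g−p) = 1·(-4,-5) = (-4.0000,-5.0000)
o1: d²=50 > ρ²=38 → inactive
o2: d²=90 > ρ²=38 → inactive
o3: d²=17 ≤ ρ²=38; F_rep = 9·(1,-4)/17² = (0.0311,-0.1246)
o4: d²=610 > ρ²=38 → inactive
F = F_att + ΣF_rep = (-3.9689,-5.1246)
p' = p + 1/8·F = (8.5039,-1.6406)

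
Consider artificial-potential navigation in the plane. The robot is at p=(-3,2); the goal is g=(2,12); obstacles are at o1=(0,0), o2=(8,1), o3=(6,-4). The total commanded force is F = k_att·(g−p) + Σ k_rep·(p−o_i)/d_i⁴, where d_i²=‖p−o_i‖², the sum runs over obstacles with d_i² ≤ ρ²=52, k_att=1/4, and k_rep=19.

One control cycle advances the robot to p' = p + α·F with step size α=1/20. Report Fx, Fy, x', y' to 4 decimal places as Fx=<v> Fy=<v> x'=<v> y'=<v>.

Fx=0.9127 Fy=2.7249 x'=-2.9544 y'=2.1362

F_att = 1/4·(g−p) = 1/4·(5,10) = (1.2500,2.5000)
o1: d²=13 ≤ ρ²=52; F_rep = 19·(-3,2)/13² = (-0.3373,0.2249)
o2: d²=122 > ρ²=52 → inactive
o3: d²=117 > ρ²=52 → inactive
F = F_att + ΣF_rep = (0.9127,2.7249)
p' = p + 1/20·F = (-2.9544,2.1362)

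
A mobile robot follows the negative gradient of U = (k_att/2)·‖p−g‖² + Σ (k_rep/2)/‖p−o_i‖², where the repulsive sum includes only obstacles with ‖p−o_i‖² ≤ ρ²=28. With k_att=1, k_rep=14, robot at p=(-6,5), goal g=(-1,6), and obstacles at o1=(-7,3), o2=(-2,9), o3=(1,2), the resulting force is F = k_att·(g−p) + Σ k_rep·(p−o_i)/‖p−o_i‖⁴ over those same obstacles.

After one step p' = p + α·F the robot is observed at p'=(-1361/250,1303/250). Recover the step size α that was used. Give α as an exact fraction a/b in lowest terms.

α = 1/10

F_att = 1·(g−p) = 1·(5,1) = (5.0000,1.0000)
o1: d²=5 ≤ ρ²=28; F_rep = 14·(1,2)/5² = (0.5600,1.1200)
o2: d²=32 > ρ²=28 → inactive
o3: d²=58 > ρ²=28 → inactive
F = F_att + ΣF_rep = (5.5600,2.1200)
Δp = p'−p = (0.5560,0.2120); α = Δx/Fx = (139/250) / (139/25) = 1/10
check: Δy/Fy = (53/250) / (53/25) = 1/10 ✓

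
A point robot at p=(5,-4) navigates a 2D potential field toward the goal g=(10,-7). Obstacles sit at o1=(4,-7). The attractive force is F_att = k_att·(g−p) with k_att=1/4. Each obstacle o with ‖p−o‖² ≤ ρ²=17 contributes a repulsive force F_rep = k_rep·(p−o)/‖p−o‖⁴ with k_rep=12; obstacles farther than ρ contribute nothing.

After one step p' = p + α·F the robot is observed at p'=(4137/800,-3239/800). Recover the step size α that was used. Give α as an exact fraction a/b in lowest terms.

F_att = 1/4·(g−p) = 1/4·(5,-3) = (1.2500,-0.7500)
o1: d²=10 ≤ ρ²=17; F_rep = 12·(1,3)/10² = (0.1200,0.3600)
F = F_att + ΣF_rep = (1.3700,-0.3900)
Δp = p'−p = (0.1713,-0.0488); α = Δx/Fx = (137/800) / (137/100) = 1/8
check: Δy/Fy = (-39/800) / (-39/100) = 1/8 ✓

α = 1/8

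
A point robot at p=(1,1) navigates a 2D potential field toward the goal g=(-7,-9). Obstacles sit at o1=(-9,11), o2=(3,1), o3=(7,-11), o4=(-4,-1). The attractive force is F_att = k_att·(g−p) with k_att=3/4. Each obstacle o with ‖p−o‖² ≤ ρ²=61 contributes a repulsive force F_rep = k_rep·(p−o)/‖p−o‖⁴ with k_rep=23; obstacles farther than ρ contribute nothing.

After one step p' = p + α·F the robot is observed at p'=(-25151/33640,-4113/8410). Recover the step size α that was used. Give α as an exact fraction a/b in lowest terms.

F_att = 3/4·(g−p) = 3/4·(-8,-10) = (-6.0000,-7.5000)
o1: d²=200 > ρ²=61 → inactive
o2: d²=4 ≤ ρ²=61; F_rep = 23·(-2,0)/4² = (-2.8750,0.0000)
o3: d²=180 > ρ²=61 → inactive
o4: d²=29 ≤ ρ²=61; F_rep = 23·(5,2)/29² = (0.1367,0.0547)
F = F_att + ΣF_rep = (-8.7383,-7.4453)
Δp = p'−p = (-1.7477,-1.4891); α = Δx/Fx = (-58791/33640) / (-58791/6728) = 1/5
check: Δy/Fy = (-12523/8410) / (-12523/1682) = 1/5 ✓

α = 1/5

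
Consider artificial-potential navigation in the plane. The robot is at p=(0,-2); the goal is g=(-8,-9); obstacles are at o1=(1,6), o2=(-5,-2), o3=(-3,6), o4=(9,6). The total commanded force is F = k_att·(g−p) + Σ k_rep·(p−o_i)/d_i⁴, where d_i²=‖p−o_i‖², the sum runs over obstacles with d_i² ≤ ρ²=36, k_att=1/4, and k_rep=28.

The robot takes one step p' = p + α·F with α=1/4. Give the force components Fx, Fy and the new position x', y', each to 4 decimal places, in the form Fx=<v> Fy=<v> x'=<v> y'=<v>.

Fx=-1.7760 Fy=-1.7500 x'=-0.4440 y'=-2.4375

F_att = 1/4·(g−p) = 1/4·(-8,-7) = (-2.0000,-1.7500)
o1: d²=65 > ρ²=36 → inactive
o2: d²=25 ≤ ρ²=36; F_rep = 28·(5,0)/25² = (0.2240,0.0000)
o3: d²=73 > ρ²=36 → inactive
o4: d²=145 > ρ²=36 → inactive
F = F_att + ΣF_rep = (-1.7760,-1.7500)
p' = p + 1/4·F = (-0.4440,-2.4375)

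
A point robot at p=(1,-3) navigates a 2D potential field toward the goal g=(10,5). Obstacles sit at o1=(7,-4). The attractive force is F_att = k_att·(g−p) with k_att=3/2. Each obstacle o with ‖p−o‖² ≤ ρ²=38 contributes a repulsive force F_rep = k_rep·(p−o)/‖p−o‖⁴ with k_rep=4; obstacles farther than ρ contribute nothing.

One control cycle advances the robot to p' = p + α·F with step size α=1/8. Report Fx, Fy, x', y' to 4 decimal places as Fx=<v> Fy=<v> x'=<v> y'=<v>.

F_att = 3/2·(g−p) = 3/2·(9,8) = (13.5000,12.0000)
o1: d²=37 ≤ ρ²=38; F_rep = 4·(-6,1)/37² = (-0.0175,0.0029)
F = F_att + ΣF_rep = (13.4825,12.0029)
p' = p + 1/8·F = (2.6853,-1.4996)

Fx=13.4825 Fy=12.0029 x'=2.6853 y'=-1.4996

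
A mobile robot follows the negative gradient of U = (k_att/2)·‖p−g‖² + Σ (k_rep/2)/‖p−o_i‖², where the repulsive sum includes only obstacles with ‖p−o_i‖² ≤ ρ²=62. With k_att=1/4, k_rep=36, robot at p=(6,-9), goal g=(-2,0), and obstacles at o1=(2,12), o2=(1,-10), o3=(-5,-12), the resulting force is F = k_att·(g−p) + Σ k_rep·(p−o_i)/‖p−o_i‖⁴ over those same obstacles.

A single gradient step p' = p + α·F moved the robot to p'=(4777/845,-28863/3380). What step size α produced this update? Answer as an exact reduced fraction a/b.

α = 1/5

F_att = 1/4·(g−p) = 1/4·(-8,9) = (-2.0000,2.2500)
o1: d²=457 > ρ²=62 → inactive
o2: d²=26 ≤ ρ²=62; F_rep = 36·(5,1)/26² = (0.2663,0.0533)
o3: d²=130 > ρ²=62 → inactive
F = F_att + ΣF_rep = (-1.7337,2.3033)
Δp = p'−p = (-0.3467,0.4607); α = Δx/Fx = (-293/845) / (-293/169) = 1/5
check: Δy/Fy = (1557/3380) / (1557/676) = 1/5 ✓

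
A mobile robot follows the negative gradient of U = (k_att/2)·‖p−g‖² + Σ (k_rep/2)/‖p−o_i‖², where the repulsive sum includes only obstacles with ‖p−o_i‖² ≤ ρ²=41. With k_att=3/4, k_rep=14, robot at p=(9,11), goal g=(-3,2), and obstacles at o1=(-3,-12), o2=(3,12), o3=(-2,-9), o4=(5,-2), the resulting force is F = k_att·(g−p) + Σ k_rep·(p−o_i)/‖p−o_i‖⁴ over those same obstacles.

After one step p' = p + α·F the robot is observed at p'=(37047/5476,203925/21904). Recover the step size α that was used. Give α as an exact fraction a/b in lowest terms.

α = 1/4

F_att = 3/4·(g−p) = 3/4·(-12,-9) = (-9.0000,-6.7500)
o1: d²=673 > ρ²=41 → inactive
o2: d²=37 ≤ ρ²=41; F_rep = 14·(6,-1)/37² = (0.0614,-0.0102)
o3: d²=521 > ρ²=41 → inactive
o4: d²=185 > ρ²=41 → inactive
F = F_att + ΣF_rep = (-8.9386,-6.7602)
Δp = p'−p = (-2.2347,-1.6901); α = Δx/Fx = (-12237/5476) / (-12237/1369) = 1/4
check: Δy/Fy = (-37019/21904) / (-37019/5476) = 1/4 ✓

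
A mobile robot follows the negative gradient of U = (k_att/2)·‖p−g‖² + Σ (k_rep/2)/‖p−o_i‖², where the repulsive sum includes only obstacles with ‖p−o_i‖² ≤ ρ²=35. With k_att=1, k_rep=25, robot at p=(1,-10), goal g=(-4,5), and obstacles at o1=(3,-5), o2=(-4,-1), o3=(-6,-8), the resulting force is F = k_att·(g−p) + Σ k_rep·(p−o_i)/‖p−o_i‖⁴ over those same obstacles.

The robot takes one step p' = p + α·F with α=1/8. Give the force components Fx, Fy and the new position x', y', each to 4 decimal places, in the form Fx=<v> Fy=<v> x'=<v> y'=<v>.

Fx=-5.0595 Fy=14.8514 x'=0.3676 y'=-8.1436

F_att = 1·(g−p) = 1·(-5,15) = (-5.0000,15.0000)
o1: d²=29 ≤ ρ²=35; F_rep = 25·(-2,-5)/29² = (-0.0595,-0.1486)
o2: d²=106 > ρ²=35 → inactive
o3: d²=53 > ρ²=35 → inactive
F = F_att + ΣF_rep = (-5.0595,14.8514)
p' = p + 1/8·F = (0.3676,-8.1436)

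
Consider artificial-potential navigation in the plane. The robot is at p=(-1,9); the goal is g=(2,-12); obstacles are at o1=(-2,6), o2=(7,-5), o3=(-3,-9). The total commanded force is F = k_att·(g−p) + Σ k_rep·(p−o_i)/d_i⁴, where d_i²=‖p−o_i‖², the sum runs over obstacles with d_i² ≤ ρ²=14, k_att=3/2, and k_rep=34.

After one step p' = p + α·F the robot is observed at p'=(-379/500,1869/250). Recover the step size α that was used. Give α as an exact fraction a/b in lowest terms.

α = 1/20

F_att = 3/2·(g−p) = 3/2·(3,-21) = (4.5000,-31.5000)
o1: d²=10 ≤ ρ²=14; F_rep = 34·(1,3)/10² = (0.3400,1.0200)
o2: d²=260 > ρ²=14 → inactive
o3: d²=328 > ρ²=14 → inactive
F = F_att + ΣF_rep = (4.8400,-30.4800)
Δp = p'−p = (0.2420,-1.5240); α = Δx/Fx = (121/500) / (121/25) = 1/20
check: Δy/Fy = (-381/250) / (-762/25) = 1/20 ✓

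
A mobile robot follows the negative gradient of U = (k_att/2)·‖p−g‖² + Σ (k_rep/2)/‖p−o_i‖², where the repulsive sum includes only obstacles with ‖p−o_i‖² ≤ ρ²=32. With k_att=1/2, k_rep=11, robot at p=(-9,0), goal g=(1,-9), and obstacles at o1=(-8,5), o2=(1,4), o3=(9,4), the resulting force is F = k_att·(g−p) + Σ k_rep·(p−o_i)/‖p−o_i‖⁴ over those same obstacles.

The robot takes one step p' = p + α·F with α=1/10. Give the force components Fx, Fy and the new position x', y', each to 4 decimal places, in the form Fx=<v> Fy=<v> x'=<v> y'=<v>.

Fx=4.9837 Fy=-4.5814 x'=-8.5016 y'=-0.4581

F_att = 1/2·(g−p) = 1/2·(10,-9) = (5.0000,-4.5000)
o1: d²=26 ≤ ρ²=32; F_rep = 11·(-1,-5)/26² = (-0.0163,-0.0814)
o2: d²=116 > ρ²=32 → inactive
o3: d²=340 > ρ²=32 → inactive
F = F_att + ΣF_rep = (4.9837,-4.5814)
p' = p + 1/10·F = (-8.5016,-0.4581)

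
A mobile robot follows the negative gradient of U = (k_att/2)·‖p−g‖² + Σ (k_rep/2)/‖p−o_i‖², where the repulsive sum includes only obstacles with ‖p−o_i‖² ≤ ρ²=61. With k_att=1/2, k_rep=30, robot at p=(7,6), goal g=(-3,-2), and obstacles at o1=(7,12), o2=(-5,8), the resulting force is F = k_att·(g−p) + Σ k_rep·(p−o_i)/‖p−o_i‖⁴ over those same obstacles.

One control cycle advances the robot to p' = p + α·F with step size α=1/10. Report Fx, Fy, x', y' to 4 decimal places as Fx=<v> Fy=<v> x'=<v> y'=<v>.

F_att = 1/2·(g−p) = 1/2·(-10,-8) = (-5.0000,-4.0000)
o1: d²=36 ≤ ρ²=61; F_rep = 30·(0,-6)/36² = (0.0000,-0.1389)
o2: d²=148 > ρ²=61 → inactive
F = F_att + ΣF_rep = (-5.0000,-4.1389)
p' = p + 1/10·F = (6.5000,5.5861)

Fx=-5.0000 Fy=-4.1389 x'=6.5000 y'=5.5861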